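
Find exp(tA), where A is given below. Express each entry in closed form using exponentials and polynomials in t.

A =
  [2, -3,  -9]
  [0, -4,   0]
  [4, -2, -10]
e^{tA} =
  [6*t*exp(-4*t) + exp(-4*t), -3*t*exp(-4*t), -9*t*exp(-4*t)]
  [0, exp(-4*t), 0]
  [4*t*exp(-4*t), -2*t*exp(-4*t), -6*t*exp(-4*t) + exp(-4*t)]

Strategy: write A = P · J · P⁻¹ where J is a Jordan canonical form, so e^{tA} = P · e^{tJ} · P⁻¹, and e^{tJ} can be computed block-by-block.

A has Jordan form
J =
  [-4,  1,  0]
  [ 0, -4,  0]
  [ 0,  0, -4]
(up to reordering of blocks).

Per-block formulas:
  For a 2×2 Jordan block J_2(-4): exp(t · J_2(-4)) = e^(-4t)·(I + t·N), where N is the 2×2 nilpotent shift.
  For a 1×1 block at λ = -4: exp(t · [-4]) = [e^(-4t)].

After assembling e^{tJ} and conjugating by P, we get:

e^{tA} =
  [6*t*exp(-4*t) + exp(-4*t), -3*t*exp(-4*t), -9*t*exp(-4*t)]
  [0, exp(-4*t), 0]
  [4*t*exp(-4*t), -2*t*exp(-4*t), -6*t*exp(-4*t) + exp(-4*t)]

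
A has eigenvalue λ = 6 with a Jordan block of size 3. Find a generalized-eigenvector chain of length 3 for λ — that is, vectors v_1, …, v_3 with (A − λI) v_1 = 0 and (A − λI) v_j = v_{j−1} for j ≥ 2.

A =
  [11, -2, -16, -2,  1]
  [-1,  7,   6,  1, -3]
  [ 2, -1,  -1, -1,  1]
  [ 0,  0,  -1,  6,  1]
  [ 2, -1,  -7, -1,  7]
A Jordan chain for λ = 6 of length 3:
v_1 = (-3, 0, -1, 0, -1)ᵀ
v_2 = (5, -1, 2, 0, 2)ᵀ
v_3 = (1, 0, 0, 0, 0)ᵀ

Let N = A − (6)·I. We want v_3 with N^3 v_3 = 0 but N^2 v_3 ≠ 0; then v_{j-1} := N · v_j for j = 3, …, 2.

Pick v_3 = (1, 0, 0, 0, 0)ᵀ.
Then v_2 = N · v_3 = (5, -1, 2, 0, 2)ᵀ.
Then v_1 = N · v_2 = (-3, 0, -1, 0, -1)ᵀ.

Sanity check: (A − (6)·I) v_1 = (0, 0, 0, 0, 0)ᵀ = 0. ✓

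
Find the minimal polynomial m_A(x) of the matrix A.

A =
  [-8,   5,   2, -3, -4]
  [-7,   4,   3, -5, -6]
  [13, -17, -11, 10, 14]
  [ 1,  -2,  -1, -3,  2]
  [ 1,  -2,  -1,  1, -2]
x^2 + 8*x + 16

The characteristic polynomial is χ_A(x) = (x + 4)^5, so the eigenvalues are known. The minimal polynomial is
  m_A(x) = Π_λ (x − λ)^{k_λ}
where k_λ is the size of the *largest* Jordan block for λ (equivalently, the smallest k with (A − λI)^k v = 0 for every generalised eigenvector v of λ).

  λ = -4: largest Jordan block has size 2, contributing (x + 4)^2

So m_A(x) = (x + 4)^2 = x^2 + 8*x + 16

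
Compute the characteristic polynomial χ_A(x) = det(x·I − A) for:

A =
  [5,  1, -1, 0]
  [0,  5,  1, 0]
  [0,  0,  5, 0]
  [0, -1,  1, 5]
x^4 - 20*x^3 + 150*x^2 - 500*x + 625

Expanding det(x·I − A) (e.g. by cofactor expansion or by noting that A is similar to its Jordan form J, which has the same characteristic polynomial as A) gives
  χ_A(x) = x^4 - 20*x^3 + 150*x^2 - 500*x + 625
which factors as (x - 5)^4. The eigenvalues (with algebraic multiplicities) are λ = 5 with multiplicity 4.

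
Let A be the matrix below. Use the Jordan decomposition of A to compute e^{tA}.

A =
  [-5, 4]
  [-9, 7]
e^{tA} =
  [-6*t*exp(t) + exp(t), 4*t*exp(t)]
  [-9*t*exp(t), 6*t*exp(t) + exp(t)]

Strategy: write A = P · J · P⁻¹ where J is a Jordan canonical form, so e^{tA} = P · e^{tJ} · P⁻¹, and e^{tJ} can be computed block-by-block.

A has Jordan form
J =
  [1, 1]
  [0, 1]
(up to reordering of blocks).

Per-block formulas:
  For a 2×2 Jordan block J_2(1): exp(t · J_2(1)) = e^(1t)·(I + t·N), where N is the 2×2 nilpotent shift.

After assembling e^{tJ} and conjugating by P, we get:

e^{tA} =
  [-6*t*exp(t) + exp(t), 4*t*exp(t)]
  [-9*t*exp(t), 6*t*exp(t) + exp(t)]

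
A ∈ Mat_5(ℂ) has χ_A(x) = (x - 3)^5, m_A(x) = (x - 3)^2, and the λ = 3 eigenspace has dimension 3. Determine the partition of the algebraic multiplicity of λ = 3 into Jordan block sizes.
Block sizes for λ = 3: [2, 2, 1]

Step 1 — from the characteristic polynomial, algebraic multiplicity of λ = 3 is 5. From dim ker(A − (3)·I) = 3, there are exactly 3 Jordan blocks for λ = 3.
Step 2 — from the minimal polynomial, the factor (x − 3)^2 tells us the largest block for λ = 3 has size 2.
Step 3 — with total size 5, 3 blocks, and largest block 2, the block sizes (in nonincreasing order) are [2, 2, 1].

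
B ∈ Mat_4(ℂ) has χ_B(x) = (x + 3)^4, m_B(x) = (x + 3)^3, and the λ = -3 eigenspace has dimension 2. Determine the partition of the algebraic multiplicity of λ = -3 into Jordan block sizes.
Block sizes for λ = -3: [3, 1]

Step 1 — from the characteristic polynomial, algebraic multiplicity of λ = -3 is 4. From dim ker(B − (-3)·I) = 2, there are exactly 2 Jordan blocks for λ = -3.
Step 2 — from the minimal polynomial, the factor (x + 3)^3 tells us the largest block for λ = -3 has size 3.
Step 3 — with total size 4, 2 blocks, and largest block 3, the block sizes (in nonincreasing order) are [3, 1].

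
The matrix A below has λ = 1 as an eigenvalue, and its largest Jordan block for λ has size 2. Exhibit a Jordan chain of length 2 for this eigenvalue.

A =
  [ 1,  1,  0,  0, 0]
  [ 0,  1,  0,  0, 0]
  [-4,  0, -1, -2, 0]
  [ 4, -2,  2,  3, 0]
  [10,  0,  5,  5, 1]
A Jordan chain for λ = 1 of length 2:
v_1 = (0, 0, -4, 4, 10)ᵀ
v_2 = (1, 0, 0, 0, 0)ᵀ

Let N = A − (1)·I. We want v_2 with N^2 v_2 = 0 but N^1 v_2 ≠ 0; then v_{j-1} := N · v_j for j = 2, …, 2.

Pick v_2 = (1, 0, 0, 0, 0)ᵀ.
Then v_1 = N · v_2 = (0, 0, -4, 4, 10)ᵀ.

Sanity check: (A − (1)·I) v_1 = (0, 0, 0, 0, 0)ᵀ = 0. ✓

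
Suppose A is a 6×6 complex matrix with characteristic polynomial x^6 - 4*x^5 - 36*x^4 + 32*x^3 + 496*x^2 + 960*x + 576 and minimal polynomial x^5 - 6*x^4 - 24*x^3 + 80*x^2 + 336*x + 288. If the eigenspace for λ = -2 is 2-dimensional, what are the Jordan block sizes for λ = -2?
Block sizes for λ = -2: [3, 1]

Step 1 — from the characteristic polynomial, algebraic multiplicity of λ = -2 is 4. From dim ker(A − (-2)·I) = 2, there are exactly 2 Jordan blocks for λ = -2.
Step 2 — from the minimal polynomial, the factor (x + 2)^3 tells us the largest block for λ = -2 has size 3.
Step 3 — with total size 4, 2 blocks, and largest block 3, the block sizes (in nonincreasing order) are [3, 1].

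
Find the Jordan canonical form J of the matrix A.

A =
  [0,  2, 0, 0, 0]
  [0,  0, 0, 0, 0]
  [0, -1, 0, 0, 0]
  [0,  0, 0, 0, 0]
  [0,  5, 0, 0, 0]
J_2(0) ⊕ J_1(0) ⊕ J_1(0) ⊕ J_1(0)

The characteristic polynomial is
  det(x·I − A) = x^5

Eigenvalues and multiplicities (the geometric multiplicity of λ is n − rank(A − λI), which equals the number of Jordan blocks for λ):
  λ = 0: algebraic multiplicity = 5, geometric multiplicity = 4

Determining the block sizes for each eigenvalue:
  λ = 0: 4 blocks summing to 5 forces exactly one block of size 2 and the rest size 1 → block sizes [2, 1, 1, 1]

Assembling the blocks gives a Jordan form
J =
  [0, 1, 0, 0, 0]
  [0, 0, 0, 0, 0]
  [0, 0, 0, 0, 0]
  [0, 0, 0, 0, 0]
  [0, 0, 0, 0, 0]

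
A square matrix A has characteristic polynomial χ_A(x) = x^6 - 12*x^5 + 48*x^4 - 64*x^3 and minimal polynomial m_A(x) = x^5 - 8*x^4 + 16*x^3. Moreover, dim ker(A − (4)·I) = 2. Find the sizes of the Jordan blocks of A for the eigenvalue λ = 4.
Block sizes for λ = 4: [2, 1]

Step 1 — from the characteristic polynomial, algebraic multiplicity of λ = 4 is 3. From dim ker(A − (4)·I) = 2, there are exactly 2 Jordan blocks for λ = 4.
Step 2 — from the minimal polynomial, the factor (x − 4)^2 tells us the largest block for λ = 4 has size 2.
Step 3 — with total size 3, 2 blocks, and largest block 2, the block sizes (in nonincreasing order) are [2, 1].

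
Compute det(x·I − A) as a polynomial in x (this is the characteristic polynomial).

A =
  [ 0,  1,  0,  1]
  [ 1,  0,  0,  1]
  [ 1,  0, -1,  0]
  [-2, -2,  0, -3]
x^4 + 4*x^3 + 6*x^2 + 4*x + 1

Expanding det(x·I − A) (e.g. by cofactor expansion or by noting that A is similar to its Jordan form J, which has the same characteristic polynomial as A) gives
  χ_A(x) = x^4 + 4*x^3 + 6*x^2 + 4*x + 1
which factors as (x + 1)^4. The eigenvalues (with algebraic multiplicities) are λ = -1 with multiplicity 4.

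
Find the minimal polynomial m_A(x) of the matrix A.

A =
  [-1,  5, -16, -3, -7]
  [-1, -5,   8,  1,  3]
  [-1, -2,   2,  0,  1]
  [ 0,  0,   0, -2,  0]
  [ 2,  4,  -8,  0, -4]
x^3 + 6*x^2 + 12*x + 8

The characteristic polynomial is χ_A(x) = (x + 2)^5, so the eigenvalues are known. The minimal polynomial is
  m_A(x) = Π_λ (x − λ)^{k_λ}
where k_λ is the size of the *largest* Jordan block for λ (equivalently, the smallest k with (A − λI)^k v = 0 for every generalised eigenvector v of λ).

  λ = -2: largest Jordan block has size 3, contributing (x + 2)^3

So m_A(x) = (x + 2)^3 = x^3 + 6*x^2 + 12*x + 8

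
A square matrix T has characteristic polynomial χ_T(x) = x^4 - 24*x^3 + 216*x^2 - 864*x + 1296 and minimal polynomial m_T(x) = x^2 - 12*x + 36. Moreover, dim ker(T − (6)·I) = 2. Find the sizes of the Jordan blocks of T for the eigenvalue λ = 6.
Block sizes for λ = 6: [2, 2]

Step 1 — from the characteristic polynomial, algebraic multiplicity of λ = 6 is 4. From dim ker(T − (6)·I) = 2, there are exactly 2 Jordan blocks for λ = 6.
Step 2 — from the minimal polynomial, the factor (x − 6)^2 tells us the largest block for λ = 6 has size 2.
Step 3 — with total size 4, 2 blocks, and largest block 2, the block sizes (in nonincreasing order) are [2, 2].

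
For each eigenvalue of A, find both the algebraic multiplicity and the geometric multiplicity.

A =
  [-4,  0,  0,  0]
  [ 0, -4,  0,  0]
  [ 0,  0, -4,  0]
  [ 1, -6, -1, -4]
λ = -4: alg = 4, geom = 3

Step 1 — factor the characteristic polynomial to read off the algebraic multiplicities:
  χ_A(x) = (x + 4)^4

Step 2 — compute geometric multiplicities via the rank-nullity identity g(λ) = n − rank(A − λI):
  rank(A − (-4)·I) = 1, so dim ker(A − (-4)·I) = n − 1 = 3

Summary:
  λ = -4: algebraic multiplicity = 4, geometric multiplicity = 3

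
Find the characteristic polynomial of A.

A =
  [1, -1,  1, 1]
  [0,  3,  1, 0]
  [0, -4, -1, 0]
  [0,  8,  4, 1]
x^4 - 4*x^3 + 6*x^2 - 4*x + 1

Expanding det(x·I − A) (e.g. by cofactor expansion or by noting that A is similar to its Jordan form J, which has the same characteristic polynomial as A) gives
  χ_A(x) = x^4 - 4*x^3 + 6*x^2 - 4*x + 1
which factors as (x - 1)^4. The eigenvalues (with algebraic multiplicities) are λ = 1 with multiplicity 4.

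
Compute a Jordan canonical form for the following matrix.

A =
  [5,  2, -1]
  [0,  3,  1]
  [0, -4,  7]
J_2(5) ⊕ J_1(5)

The characteristic polynomial is
  det(x·I − A) = x^3 - 15*x^2 + 75*x - 125 = (x - 5)^3

Eigenvalues and multiplicities (the geometric multiplicity of λ is n − rank(A − λI), which equals the number of Jordan blocks for λ):
  λ = 5: algebraic multiplicity = 3, geometric multiplicity = 2

Determining the block sizes for each eigenvalue:
  λ = 5: 2 blocks summing to 3 forces exactly one block of size 2 and the rest size 1 → block sizes [2, 1]

Assembling the blocks gives a Jordan form
J =
  [5, 1, 0]
  [0, 5, 0]
  [0, 0, 5]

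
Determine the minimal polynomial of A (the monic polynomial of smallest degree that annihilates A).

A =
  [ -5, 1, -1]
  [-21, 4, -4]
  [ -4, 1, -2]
x^3 + 3*x^2 + 3*x + 1

The characteristic polynomial is χ_A(x) = (x + 1)^3, so the eigenvalues are known. The minimal polynomial is
  m_A(x) = Π_λ (x − λ)^{k_λ}
where k_λ is the size of the *largest* Jordan block for λ (equivalently, the smallest k with (A − λI)^k v = 0 for every generalised eigenvector v of λ).

  λ = -1: largest Jordan block has size 3, contributing (x + 1)^3

So m_A(x) = (x + 1)^3 = x^3 + 3*x^2 + 3*x + 1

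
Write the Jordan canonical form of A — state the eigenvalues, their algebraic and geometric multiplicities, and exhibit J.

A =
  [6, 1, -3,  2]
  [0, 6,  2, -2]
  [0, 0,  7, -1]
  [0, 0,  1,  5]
J_3(6) ⊕ J_1(6)

The characteristic polynomial is
  det(x·I − A) = x^4 - 24*x^3 + 216*x^2 - 864*x + 1296 = (x - 6)^4

Eigenvalues and multiplicities (the geometric multiplicity of λ is n − rank(A − λI), which equals the number of Jordan blocks for λ):
  λ = 6: algebraic multiplicity = 4, geometric multiplicity = 2

Determining the block sizes for each eigenvalue:
  λ = 6: with am = 4 and gm = 2, the partition is not yet determined (e.g. several partitions of 4 into 2 parts exist). Let N = A − (6)·I. Computing rank(N^1) = 2, rank(N^2) = 1, rank(N^3) = 0; the number of blocks of size ≥ j is rank(N^{j−1}) − rank(N^j), giving [2, 1, 1]. So we have 1 block(s) of size 3, 1 block(s) of size 1 → block sizes [3, 1]

Assembling the blocks gives a Jordan form
J =
  [6, 1, 0, 0]
  [0, 6, 1, 0]
  [0, 0, 6, 0]
  [0, 0, 0, 6]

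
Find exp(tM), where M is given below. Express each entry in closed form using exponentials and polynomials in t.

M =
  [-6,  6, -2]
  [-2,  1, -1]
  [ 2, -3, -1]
e^{tM} =
  [-4*t*exp(-2*t) + exp(-2*t), 6*t*exp(-2*t), -2*t*exp(-2*t)]
  [-2*t*exp(-2*t), 3*t*exp(-2*t) + exp(-2*t), -t*exp(-2*t)]
  [2*t*exp(-2*t), -3*t*exp(-2*t), t*exp(-2*t) + exp(-2*t)]

Strategy: write M = P · J · P⁻¹ where J is a Jordan canonical form, so e^{tM} = P · e^{tJ} · P⁻¹, and e^{tJ} can be computed block-by-block.

M has Jordan form
J =
  [-2,  1,  0]
  [ 0, -2,  0]
  [ 0,  0, -2]
(up to reordering of blocks).

Per-block formulas:
  For a 1×1 block at λ = -2: exp(t · [-2]) = [e^(-2t)].
  For a 2×2 Jordan block J_2(-2): exp(t · J_2(-2)) = e^(-2t)·(I + t·N), where N is the 2×2 nilpotent shift.

After assembling e^{tJ} and conjugating by P, we get:

e^{tM} =
  [-4*t*exp(-2*t) + exp(-2*t), 6*t*exp(-2*t), -2*t*exp(-2*t)]
  [-2*t*exp(-2*t), 3*t*exp(-2*t) + exp(-2*t), -t*exp(-2*t)]
  [2*t*exp(-2*t), -3*t*exp(-2*t), t*exp(-2*t) + exp(-2*t)]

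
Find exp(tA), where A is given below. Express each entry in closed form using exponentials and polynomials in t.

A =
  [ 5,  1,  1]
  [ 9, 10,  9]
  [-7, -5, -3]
e^{tA} =
  [3*t^2*exp(4*t)/2 + t*exp(4*t) + exp(4*t), t^2*exp(4*t) + t*exp(4*t), 3*t^2*exp(4*t)/2 + t*exp(4*t)]
  [9*t*exp(4*t), 6*t*exp(4*t) + exp(4*t), 9*t*exp(4*t)]
  [-3*t^2*exp(4*t)/2 - 7*t*exp(4*t), -t^2*exp(4*t) - 5*t*exp(4*t), -3*t^2*exp(4*t)/2 - 7*t*exp(4*t) + exp(4*t)]

Strategy: write A = P · J · P⁻¹ where J is a Jordan canonical form, so e^{tA} = P · e^{tJ} · P⁻¹, and e^{tJ} can be computed block-by-block.

A has Jordan form
J =
  [4, 1, 0]
  [0, 4, 1]
  [0, 0, 4]
(up to reordering of blocks).

Per-block formulas:
  For a 3×3 Jordan block J_3(4): exp(t · J_3(4)) = e^(4t)·(I + t·N + (t^2/2)·N^2), where N is the 3×3 nilpotent shift.

After assembling e^{tJ} and conjugating by P, we get:

e^{tA} =
  [3*t^2*exp(4*t)/2 + t*exp(4*t) + exp(4*t), t^2*exp(4*t) + t*exp(4*t), 3*t^2*exp(4*t)/2 + t*exp(4*t)]
  [9*t*exp(4*t), 6*t*exp(4*t) + exp(4*t), 9*t*exp(4*t)]
  [-3*t^2*exp(4*t)/2 - 7*t*exp(4*t), -t^2*exp(4*t) - 5*t*exp(4*t), -3*t^2*exp(4*t)/2 - 7*t*exp(4*t) + exp(4*t)]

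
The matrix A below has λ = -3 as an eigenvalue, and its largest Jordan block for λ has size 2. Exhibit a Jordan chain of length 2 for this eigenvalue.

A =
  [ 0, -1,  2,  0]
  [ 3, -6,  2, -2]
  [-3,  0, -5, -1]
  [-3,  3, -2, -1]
A Jordan chain for λ = -3 of length 2:
v_1 = (3, 3, -3, -3)ᵀ
v_2 = (1, 0, 0, 0)ᵀ

Let N = A − (-3)·I. We want v_2 with N^2 v_2 = 0 but N^1 v_2 ≠ 0; then v_{j-1} := N · v_j for j = 2, …, 2.

Pick v_2 = (1, 0, 0, 0)ᵀ.
Then v_1 = N · v_2 = (3, 3, -3, -3)ᵀ.

Sanity check: (A − (-3)·I) v_1 = (0, 0, 0, 0)ᵀ = 0. ✓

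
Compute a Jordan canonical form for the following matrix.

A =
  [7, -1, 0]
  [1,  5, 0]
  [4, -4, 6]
J_2(6) ⊕ J_1(6)

The characteristic polynomial is
  det(x·I − A) = x^3 - 18*x^2 + 108*x - 216 = (x - 6)^3

Eigenvalues and multiplicities (the geometric multiplicity of λ is n − rank(A − λI), which equals the number of Jordan blocks for λ):
  λ = 6: algebraic multiplicity = 3, geometric multiplicity = 2

Determining the block sizes for each eigenvalue:
  λ = 6: 2 blocks summing to 3 forces exactly one block of size 2 and the rest size 1 → block sizes [2, 1]

Assembling the blocks gives a Jordan form
J =
  [6, 1, 0]
  [0, 6, 0]
  [0, 0, 6]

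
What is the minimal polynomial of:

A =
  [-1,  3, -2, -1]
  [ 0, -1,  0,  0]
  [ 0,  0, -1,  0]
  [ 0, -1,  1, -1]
x^3 + 3*x^2 + 3*x + 1

The characteristic polynomial is χ_A(x) = (x + 1)^4, so the eigenvalues are known. The minimal polynomial is
  m_A(x) = Π_λ (x − λ)^{k_λ}
where k_λ is the size of the *largest* Jordan block for λ (equivalently, the smallest k with (A − λI)^k v = 0 for every generalised eigenvector v of λ).

  λ = -1: largest Jordan block has size 3, contributing (x + 1)^3

So m_A(x) = (x + 1)^3 = x^3 + 3*x^2 + 3*x + 1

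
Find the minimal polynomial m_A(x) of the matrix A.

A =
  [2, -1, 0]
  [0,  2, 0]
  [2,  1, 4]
x^3 - 8*x^2 + 20*x - 16

The characteristic polynomial is χ_A(x) = (x - 4)*(x - 2)^2, so the eigenvalues are known. The minimal polynomial is
  m_A(x) = Π_λ (x − λ)^{k_λ}
where k_λ is the size of the *largest* Jordan block for λ (equivalently, the smallest k with (A − λI)^k v = 0 for every generalised eigenvector v of λ).

  λ = 2: largest Jordan block has size 2, contributing (x − 2)^2
  λ = 4: largest Jordan block has size 1, contributing (x − 4)

So m_A(x) = (x - 4)*(x - 2)^2 = x^3 - 8*x^2 + 20*x - 16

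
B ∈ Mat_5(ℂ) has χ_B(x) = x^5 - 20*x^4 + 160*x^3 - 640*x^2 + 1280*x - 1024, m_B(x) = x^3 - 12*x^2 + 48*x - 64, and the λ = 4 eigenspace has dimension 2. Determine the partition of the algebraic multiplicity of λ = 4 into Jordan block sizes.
Block sizes for λ = 4: [3, 2]

Step 1 — from the characteristic polynomial, algebraic multiplicity of λ = 4 is 5. From dim ker(B − (4)·I) = 2, there are exactly 2 Jordan blocks for λ = 4.
Step 2 — from the minimal polynomial, the factor (x − 4)^3 tells us the largest block for λ = 4 has size 3.
Step 3 — with total size 5, 2 blocks, and largest block 3, the block sizes (in nonincreasing order) are [3, 2].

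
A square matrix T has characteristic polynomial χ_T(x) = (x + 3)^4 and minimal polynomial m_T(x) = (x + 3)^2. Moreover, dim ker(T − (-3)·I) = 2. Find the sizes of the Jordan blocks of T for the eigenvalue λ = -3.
Block sizes for λ = -3: [2, 2]

Step 1 — from the characteristic polynomial, algebraic multiplicity of λ = -3 is 4. From dim ker(T − (-3)·I) = 2, there are exactly 2 Jordan blocks for λ = -3.
Step 2 — from the minimal polynomial, the factor (x + 3)^2 tells us the largest block for λ = -3 has size 2.
Step 3 — with total size 4, 2 blocks, and largest block 2, the block sizes (in nonincreasing order) are [2, 2].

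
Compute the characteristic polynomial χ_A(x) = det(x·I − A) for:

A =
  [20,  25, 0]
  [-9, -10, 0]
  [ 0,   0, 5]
x^3 - 15*x^2 + 75*x - 125

Expanding det(x·I − A) (e.g. by cofactor expansion or by noting that A is similar to its Jordan form J, which has the same characteristic polynomial as A) gives
  χ_A(x) = x^3 - 15*x^2 + 75*x - 125
which factors as (x - 5)^3. The eigenvalues (with algebraic multiplicities) are λ = 5 with multiplicity 3.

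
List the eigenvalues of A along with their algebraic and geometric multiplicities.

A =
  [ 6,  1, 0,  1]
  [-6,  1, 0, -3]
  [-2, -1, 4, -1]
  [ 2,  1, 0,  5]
λ = 4: alg = 4, geom = 3

Step 1 — factor the characteristic polynomial to read off the algebraic multiplicities:
  χ_A(x) = (x - 4)^4

Step 2 — compute geometric multiplicities via the rank-nullity identity g(λ) = n − rank(A − λI):
  rank(A − (4)·I) = 1, so dim ker(A − (4)·I) = n − 1 = 3

Summary:
  λ = 4: algebraic multiplicity = 4, geometric multiplicity = 3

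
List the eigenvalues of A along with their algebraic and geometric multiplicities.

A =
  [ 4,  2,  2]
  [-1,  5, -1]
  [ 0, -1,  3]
λ = 4: alg = 3, geom = 1

Step 1 — factor the characteristic polynomial to read off the algebraic multiplicities:
  χ_A(x) = (x - 4)^3

Step 2 — compute geometric multiplicities via the rank-nullity identity g(λ) = n − rank(A − λI):
  rank(A − (4)·I) = 2, so dim ker(A − (4)·I) = n − 2 = 1

Summary:
  λ = 4: algebraic multiplicity = 3, geometric multiplicity = 1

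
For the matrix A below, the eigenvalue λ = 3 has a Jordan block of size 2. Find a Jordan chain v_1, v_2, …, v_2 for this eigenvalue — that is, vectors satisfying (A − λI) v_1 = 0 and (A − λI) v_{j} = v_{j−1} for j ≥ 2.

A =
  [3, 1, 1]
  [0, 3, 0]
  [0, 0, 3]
A Jordan chain for λ = 3 of length 2:
v_1 = (1, 0, 0)ᵀ
v_2 = (0, 1, 0)ᵀ

Let N = A − (3)·I. We want v_2 with N^2 v_2 = 0 but N^1 v_2 ≠ 0; then v_{j-1} := N · v_j for j = 2, …, 2.

Pick v_2 = (0, 1, 0)ᵀ.
Then v_1 = N · v_2 = (1, 0, 0)ᵀ.

Sanity check: (A − (3)·I) v_1 = (0, 0, 0)ᵀ = 0. ✓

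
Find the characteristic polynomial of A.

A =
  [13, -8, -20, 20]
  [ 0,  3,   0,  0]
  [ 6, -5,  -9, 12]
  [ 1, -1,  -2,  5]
x^4 - 12*x^3 + 54*x^2 - 108*x + 81

Expanding det(x·I − A) (e.g. by cofactor expansion or by noting that A is similar to its Jordan form J, which has the same characteristic polynomial as A) gives
  χ_A(x) = x^4 - 12*x^3 + 54*x^2 - 108*x + 81
which factors as (x - 3)^4. The eigenvalues (with algebraic multiplicities) are λ = 3 with multiplicity 4.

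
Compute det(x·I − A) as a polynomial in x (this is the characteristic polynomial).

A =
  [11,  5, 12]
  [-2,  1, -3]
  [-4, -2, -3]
x^3 - 9*x^2 + 27*x - 27

Expanding det(x·I − A) (e.g. by cofactor expansion or by noting that A is similar to its Jordan form J, which has the same characteristic polynomial as A) gives
  χ_A(x) = x^3 - 9*x^2 + 27*x - 27
which factors as (x - 3)^3. The eigenvalues (with algebraic multiplicities) are λ = 3 with multiplicity 3.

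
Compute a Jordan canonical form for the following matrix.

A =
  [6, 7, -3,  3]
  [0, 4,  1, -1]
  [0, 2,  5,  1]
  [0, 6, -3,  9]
J_3(6) ⊕ J_1(6)

The characteristic polynomial is
  det(x·I − A) = x^4 - 24*x^3 + 216*x^2 - 864*x + 1296 = (x - 6)^4

Eigenvalues and multiplicities (the geometric multiplicity of λ is n − rank(A − λI), which equals the number of Jordan blocks for λ):
  λ = 6: algebraic multiplicity = 4, geometric multiplicity = 2

Determining the block sizes for each eigenvalue:
  λ = 6: with am = 4 and gm = 2, the partition is not yet determined (e.g. several partitions of 4 into 2 parts exist). Let N = A − (6)·I. Computing rank(N^1) = 2, rank(N^2) = 1, rank(N^3) = 0; the number of blocks of size ≥ j is rank(N^{j−1}) − rank(N^j), giving [2, 1, 1]. So we have 1 block(s) of size 3, 1 block(s) of size 1 → block sizes [3, 1]

Assembling the blocks gives a Jordan form
J =
  [6, 1, 0, 0]
  [0, 6, 1, 0]
  [0, 0, 6, 0]
  [0, 0, 0, 6]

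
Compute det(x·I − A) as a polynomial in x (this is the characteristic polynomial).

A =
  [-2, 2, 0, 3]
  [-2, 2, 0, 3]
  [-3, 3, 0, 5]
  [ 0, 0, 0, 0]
x^4

Expanding det(x·I − A) (e.g. by cofactor expansion or by noting that A is similar to its Jordan form J, which has the same characteristic polynomial as A) gives
  χ_A(x) = x^4
which factors as x^4. The eigenvalues (with algebraic multiplicities) are λ = 0 with multiplicity 4.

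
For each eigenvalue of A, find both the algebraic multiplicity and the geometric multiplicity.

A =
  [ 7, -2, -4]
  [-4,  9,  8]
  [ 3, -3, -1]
λ = 5: alg = 3, geom = 2

Step 1 — factor the characteristic polynomial to read off the algebraic multiplicities:
  χ_A(x) = (x - 5)^3

Step 2 — compute geometric multiplicities via the rank-nullity identity g(λ) = n − rank(A − λI):
  rank(A − (5)·I) = 1, so dim ker(A − (5)·I) = n − 1 = 2

Summary:
  λ = 5: algebraic multiplicity = 3, geometric multiplicity = 2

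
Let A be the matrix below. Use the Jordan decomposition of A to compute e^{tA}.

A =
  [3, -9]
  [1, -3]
e^{tA} =
  [3*t + 1, -9*t]
  [t, 1 - 3*t]

Strategy: write A = P · J · P⁻¹ where J is a Jordan canonical form, so e^{tA} = P · e^{tJ} · P⁻¹, and e^{tJ} can be computed block-by-block.

A has Jordan form
J =
  [0, 1]
  [0, 0]
(up to reordering of blocks).

Per-block formulas:
  For a 2×2 Jordan block J_2(0): exp(t · J_2(0)) = e^(0t)·(I + t·N), where N is the 2×2 nilpotent shift.

After assembling e^{tJ} and conjugating by P, we get:

e^{tA} =
  [3*t + 1, -9*t]
  [t, 1 - 3*t]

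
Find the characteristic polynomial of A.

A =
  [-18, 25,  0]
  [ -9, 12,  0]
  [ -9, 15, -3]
x^3 + 9*x^2 + 27*x + 27

Expanding det(x·I − A) (e.g. by cofactor expansion or by noting that A is similar to its Jordan form J, which has the same characteristic polynomial as A) gives
  χ_A(x) = x^3 + 9*x^2 + 27*x + 27
which factors as (x + 3)^3. The eigenvalues (with algebraic multiplicities) are λ = -3 with multiplicity 3.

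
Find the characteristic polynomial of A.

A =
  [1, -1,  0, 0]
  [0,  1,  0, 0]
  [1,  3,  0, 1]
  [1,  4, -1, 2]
x^4 - 4*x^3 + 6*x^2 - 4*x + 1

Expanding det(x·I − A) (e.g. by cofactor expansion or by noting that A is similar to its Jordan form J, which has the same characteristic polynomial as A) gives
  χ_A(x) = x^4 - 4*x^3 + 6*x^2 - 4*x + 1
which factors as (x - 1)^4. The eigenvalues (with algebraic multiplicities) are λ = 1 with multiplicity 4.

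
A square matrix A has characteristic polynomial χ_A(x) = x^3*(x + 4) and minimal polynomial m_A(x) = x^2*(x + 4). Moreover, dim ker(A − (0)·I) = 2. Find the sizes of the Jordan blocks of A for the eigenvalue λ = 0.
Block sizes for λ = 0: [2, 1]

Step 1 — from the characteristic polynomial, algebraic multiplicity of λ = 0 is 3. From dim ker(A − (0)·I) = 2, there are exactly 2 Jordan blocks for λ = 0.
Step 2 — from the minimal polynomial, the factor (x − 0)^2 tells us the largest block for λ = 0 has size 2.
Step 3 — with total size 3, 2 blocks, and largest block 2, the block sizes (in nonincreasing order) are [2, 1].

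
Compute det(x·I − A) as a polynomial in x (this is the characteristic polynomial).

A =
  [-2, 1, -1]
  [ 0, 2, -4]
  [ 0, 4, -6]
x^3 + 6*x^2 + 12*x + 8

Expanding det(x·I − A) (e.g. by cofactor expansion or by noting that A is similar to its Jordan form J, which has the same characteristic polynomial as A) gives
  χ_A(x) = x^3 + 6*x^2 + 12*x + 8
which factors as (x + 2)^3. The eigenvalues (with algebraic multiplicities) are λ = -2 with multiplicity 3.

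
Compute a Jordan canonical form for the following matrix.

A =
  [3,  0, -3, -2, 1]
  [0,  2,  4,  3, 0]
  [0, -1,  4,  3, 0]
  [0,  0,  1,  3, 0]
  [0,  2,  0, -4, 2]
J_1(2) ⊕ J_3(3) ⊕ J_1(3)

The characteristic polynomial is
  det(x·I − A) = x^5 - 14*x^4 + 78*x^3 - 216*x^2 + 297*x - 162 = (x - 3)^4*(x - 2)

Eigenvalues and multiplicities (the geometric multiplicity of λ is n − rank(A − λI), which equals the number of Jordan blocks for λ):
  λ = 2: algebraic multiplicity = 1, geometric multiplicity = 1
  λ = 3: algebraic multiplicity = 4, geometric multiplicity = 2

Determining the block sizes for each eigenvalue:
  λ = 2: one block (gm = 1), so the single block has size am = 1 → block sizes [1]
  λ = 3: with am = 4 and gm = 2, the partition is not yet determined (e.g. several partitions of 4 into 2 parts exist). Let N = A − (3)·I. Computing rank(N^1) = 3, rank(N^2) = 2, rank(N^3) = 1; the number of blocks of size ≥ j is rank(N^{j−1}) − rank(N^j), giving [2, 1, 1]. So we have 1 block(s) of size 3, 1 block(s) of size 1 → block sizes [3, 1]

Assembling the blocks gives a Jordan form
J =
  [2, 0, 0, 0, 0]
  [0, 3, 1, 0, 0]
  [0, 0, 3, 1, 0]
  [0, 0, 0, 3, 0]
  [0, 0, 0, 0, 3]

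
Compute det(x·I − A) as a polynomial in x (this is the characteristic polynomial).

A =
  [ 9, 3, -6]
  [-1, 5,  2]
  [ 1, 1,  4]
x^3 - 18*x^2 + 108*x - 216

Expanding det(x·I − A) (e.g. by cofactor expansion or by noting that A is similar to its Jordan form J, which has the same characteristic polynomial as A) gives
  χ_A(x) = x^3 - 18*x^2 + 108*x - 216
which factors as (x - 6)^3. The eigenvalues (with algebraic multiplicities) are λ = 6 with multiplicity 3.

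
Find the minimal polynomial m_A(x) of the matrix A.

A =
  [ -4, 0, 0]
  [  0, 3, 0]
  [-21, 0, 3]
x^2 + x - 12

The characteristic polynomial is χ_A(x) = (x - 3)^2*(x + 4), so the eigenvalues are known. The minimal polynomial is
  m_A(x) = Π_λ (x − λ)^{k_λ}
where k_λ is the size of the *largest* Jordan block for λ (equivalently, the smallest k with (A − λI)^k v = 0 for every generalised eigenvector v of λ).

  λ = -4: largest Jordan block has size 1, contributing (x + 4)
  λ = 3: largest Jordan block has size 1, contributing (x − 3)

So m_A(x) = (x - 3)*(x + 4) = x^2 + x - 12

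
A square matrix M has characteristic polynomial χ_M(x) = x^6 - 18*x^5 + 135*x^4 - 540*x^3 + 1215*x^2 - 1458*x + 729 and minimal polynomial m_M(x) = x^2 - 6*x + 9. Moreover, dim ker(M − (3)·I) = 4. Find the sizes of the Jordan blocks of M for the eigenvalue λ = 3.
Block sizes for λ = 3: [2, 2, 1, 1]

Step 1 — from the characteristic polynomial, algebraic multiplicity of λ = 3 is 6. From dim ker(M − (3)·I) = 4, there are exactly 4 Jordan blocks for λ = 3.
Step 2 — from the minimal polynomial, the factor (x − 3)^2 tells us the largest block for λ = 3 has size 2.
Step 3 — with total size 6, 4 blocks, and largest block 2, the block sizes (in nonincreasing order) are [2, 2, 1, 1].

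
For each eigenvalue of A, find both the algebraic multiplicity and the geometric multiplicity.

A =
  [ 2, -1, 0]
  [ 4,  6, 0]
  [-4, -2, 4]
λ = 4: alg = 3, geom = 2

Step 1 — factor the characteristic polynomial to read off the algebraic multiplicities:
  χ_A(x) = (x - 4)^3

Step 2 — compute geometric multiplicities via the rank-nullity identity g(λ) = n − rank(A − λI):
  rank(A − (4)·I) = 1, so dim ker(A − (4)·I) = n − 1 = 2

Summary:
  λ = 4: algebraic multiplicity = 3, geometric multiplicity = 2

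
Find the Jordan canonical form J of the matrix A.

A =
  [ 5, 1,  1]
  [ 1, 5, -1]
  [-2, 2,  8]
J_2(6) ⊕ J_1(6)

The characteristic polynomial is
  det(x·I − A) = x^3 - 18*x^2 + 108*x - 216 = (x - 6)^3

Eigenvalues and multiplicities (the geometric multiplicity of λ is n − rank(A − λI), which equals the number of Jordan blocks for λ):
  λ = 6: algebraic multiplicity = 3, geometric multiplicity = 2

Determining the block sizes for each eigenvalue:
  λ = 6: 2 blocks summing to 3 forces exactly one block of size 2 and the rest size 1 → block sizes [2, 1]

Assembling the blocks gives a Jordan form
J =
  [6, 1, 0]
  [0, 6, 0]
  [0, 0, 6]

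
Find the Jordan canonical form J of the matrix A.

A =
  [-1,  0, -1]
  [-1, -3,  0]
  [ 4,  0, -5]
J_3(-3)

The characteristic polynomial is
  det(x·I − A) = x^3 + 9*x^2 + 27*x + 27 = (x + 3)^3

Eigenvalues and multiplicities (the geometric multiplicity of λ is n − rank(A − λI), which equals the number of Jordan blocks for λ):
  λ = -3: algebraic multiplicity = 3, geometric multiplicity = 1

Determining the block sizes for each eigenvalue:
  λ = -3: one block (gm = 1), so the single block has size am = 3 → block sizes [3]

Assembling the blocks gives a Jordan form
J =
  [-3,  1,  0]
  [ 0, -3,  1]
  [ 0,  0, -3]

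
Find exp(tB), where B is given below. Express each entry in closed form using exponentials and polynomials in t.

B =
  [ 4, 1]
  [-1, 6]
e^{tB} =
  [-t*exp(5*t) + exp(5*t), t*exp(5*t)]
  [-t*exp(5*t), t*exp(5*t) + exp(5*t)]

Strategy: write B = P · J · P⁻¹ where J is a Jordan canonical form, so e^{tB} = P · e^{tJ} · P⁻¹, and e^{tJ} can be computed block-by-block.

B has Jordan form
J =
  [5, 1]
  [0, 5]
(up to reordering of blocks).

Per-block formulas:
  For a 2×2 Jordan block J_2(5): exp(t · J_2(5)) = e^(5t)·(I + t·N), where N is the 2×2 nilpotent shift.

After assembling e^{tJ} and conjugating by P, we get:

e^{tB} =
  [-t*exp(5*t) + exp(5*t), t*exp(5*t)]
  [-t*exp(5*t), t*exp(5*t) + exp(5*t)]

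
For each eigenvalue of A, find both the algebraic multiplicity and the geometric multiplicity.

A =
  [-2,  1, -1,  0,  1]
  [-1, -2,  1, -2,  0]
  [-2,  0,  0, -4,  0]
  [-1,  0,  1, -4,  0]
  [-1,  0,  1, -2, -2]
λ = -2: alg = 5, geom = 3

Step 1 — factor the characteristic polynomial to read off the algebraic multiplicities:
  χ_A(x) = (x + 2)^5

Step 2 — compute geometric multiplicities via the rank-nullity identity g(λ) = n − rank(A − λI):
  rank(A − (-2)·I) = 2, so dim ker(A − (-2)·I) = n − 2 = 3

Summary:
  λ = -2: algebraic multiplicity = 5, geometric multiplicity = 3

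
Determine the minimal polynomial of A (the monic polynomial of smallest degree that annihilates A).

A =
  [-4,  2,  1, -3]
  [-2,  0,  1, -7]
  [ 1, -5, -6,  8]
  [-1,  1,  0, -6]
x^2 + 8*x + 16

The characteristic polynomial is χ_A(x) = (x + 4)^4, so the eigenvalues are known. The minimal polynomial is
  m_A(x) = Π_λ (x − λ)^{k_λ}
where k_λ is the size of the *largest* Jordan block for λ (equivalently, the smallest k with (A − λI)^k v = 0 for every generalised eigenvector v of λ).

  λ = -4: largest Jordan block has size 2, contributing (x + 4)^2

So m_A(x) = (x + 4)^2 = x^2 + 8*x + 16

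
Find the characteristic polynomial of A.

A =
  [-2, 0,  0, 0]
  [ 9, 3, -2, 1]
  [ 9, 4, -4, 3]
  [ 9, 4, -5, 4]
x^4 - x^3 - 3*x^2 + 5*x - 2

Expanding det(x·I − A) (e.g. by cofactor expansion or by noting that A is similar to its Jordan form J, which has the same characteristic polynomial as A) gives
  χ_A(x) = x^4 - x^3 - 3*x^2 + 5*x - 2
which factors as (x - 1)^3*(x + 2). The eigenvalues (with algebraic multiplicities) are λ = -2 with multiplicity 1, λ = 1 with multiplicity 3.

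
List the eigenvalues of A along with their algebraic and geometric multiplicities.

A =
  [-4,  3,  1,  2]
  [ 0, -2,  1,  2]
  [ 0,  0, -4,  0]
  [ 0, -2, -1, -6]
λ = -4: alg = 4, geom = 2

Step 1 — factor the characteristic polynomial to read off the algebraic multiplicities:
  χ_A(x) = (x + 4)^4

Step 2 — compute geometric multiplicities via the rank-nullity identity g(λ) = n − rank(A − λI):
  rank(A − (-4)·I) = 2, so dim ker(A − (-4)·I) = n − 2 = 2

Summary:
  λ = -4: algebraic multiplicity = 4, geometric multiplicity = 2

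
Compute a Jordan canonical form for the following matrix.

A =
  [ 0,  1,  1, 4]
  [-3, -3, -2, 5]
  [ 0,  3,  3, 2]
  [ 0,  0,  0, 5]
J_3(0) ⊕ J_1(5)

The characteristic polynomial is
  det(x·I − A) = x^4 - 5*x^3 = x^3*(x - 5)

Eigenvalues and multiplicities (the geometric multiplicity of λ is n − rank(A − λI), which equals the number of Jordan blocks for λ):
  λ = 0: algebraic multiplicity = 3, geometric multiplicity = 1
  λ = 5: algebraic multiplicity = 1, geometric multiplicity = 1

Determining the block sizes for each eigenvalue:
  λ = 0: one block (gm = 1), so the single block has size am = 3 → block sizes [3]
  λ = 5: one block (gm = 1), so the single block has size am = 1 → block sizes [1]

Assembling the blocks gives a Jordan form
J =
  [0, 1, 0, 0]
  [0, 0, 1, 0]
  [0, 0, 0, 0]
  [0, 0, 0, 5]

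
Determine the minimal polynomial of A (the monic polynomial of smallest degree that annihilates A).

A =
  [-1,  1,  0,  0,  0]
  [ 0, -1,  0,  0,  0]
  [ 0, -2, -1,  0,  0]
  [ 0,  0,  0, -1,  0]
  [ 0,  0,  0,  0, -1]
x^2 + 2*x + 1

The characteristic polynomial is χ_A(x) = (x + 1)^5, so the eigenvalues are known. The minimal polynomial is
  m_A(x) = Π_λ (x − λ)^{k_λ}
where k_λ is the size of the *largest* Jordan block for λ (equivalently, the smallest k with (A − λI)^k v = 0 for every generalised eigenvector v of λ).

  λ = -1: largest Jordan block has size 2, contributing (x + 1)^2

So m_A(x) = (x + 1)^2 = x^2 + 2*x + 1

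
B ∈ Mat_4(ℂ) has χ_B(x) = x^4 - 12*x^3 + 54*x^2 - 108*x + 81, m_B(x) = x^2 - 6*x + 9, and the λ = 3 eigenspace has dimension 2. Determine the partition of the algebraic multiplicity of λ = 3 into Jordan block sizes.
Block sizes for λ = 3: [2, 2]

Step 1 — from the characteristic polynomial, algebraic multiplicity of λ = 3 is 4. From dim ker(B − (3)·I) = 2, there are exactly 2 Jordan blocks for λ = 3.
Step 2 — from the minimal polynomial, the factor (x − 3)^2 tells us the largest block for λ = 3 has size 2.
Step 3 — with total size 4, 2 blocks, and largest block 2, the block sizes (in nonincreasing order) are [2, 2].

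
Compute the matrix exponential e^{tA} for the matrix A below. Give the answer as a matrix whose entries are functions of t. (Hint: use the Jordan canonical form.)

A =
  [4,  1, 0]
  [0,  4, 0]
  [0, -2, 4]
e^{tA} =
  [exp(4*t), t*exp(4*t), 0]
  [0, exp(4*t), 0]
  [0, -2*t*exp(4*t), exp(4*t)]

Strategy: write A = P · J · P⁻¹ where J is a Jordan canonical form, so e^{tA} = P · e^{tJ} · P⁻¹, and e^{tJ} can be computed block-by-block.

A has Jordan form
J =
  [4, 1, 0]
  [0, 4, 0]
  [0, 0, 4]
(up to reordering of blocks).

Per-block formulas:
  For a 2×2 Jordan block J_2(4): exp(t · J_2(4)) = e^(4t)·(I + t·N), where N is the 2×2 nilpotent shift.
  For a 1×1 block at λ = 4: exp(t · [4]) = [e^(4t)].

After assembling e^{tJ} and conjugating by P, we get:

e^{tA} =
  [exp(4*t), t*exp(4*t), 0]
  [0, exp(4*t), 0]
  [0, -2*t*exp(4*t), exp(4*t)]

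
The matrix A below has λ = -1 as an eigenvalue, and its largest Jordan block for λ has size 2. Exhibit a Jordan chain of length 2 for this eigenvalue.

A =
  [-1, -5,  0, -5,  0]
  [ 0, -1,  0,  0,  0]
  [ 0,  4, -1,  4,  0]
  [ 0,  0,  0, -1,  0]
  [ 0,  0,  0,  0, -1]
A Jordan chain for λ = -1 of length 2:
v_1 = (-5, 0, 4, 0, 0)ᵀ
v_2 = (0, 1, 0, 0, 0)ᵀ

Let N = A − (-1)·I. We want v_2 with N^2 v_2 = 0 but N^1 v_2 ≠ 0; then v_{j-1} := N · v_j for j = 2, …, 2.

Pick v_2 = (0, 1, 0, 0, 0)ᵀ.
Then v_1 = N · v_2 = (-5, 0, 4, 0, 0)ᵀ.

Sanity check: (A − (-1)·I) v_1 = (0, 0, 0, 0, 0)ᵀ = 0. ✓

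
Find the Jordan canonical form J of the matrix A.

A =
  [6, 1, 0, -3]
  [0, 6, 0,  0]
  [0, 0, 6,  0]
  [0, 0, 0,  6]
J_2(6) ⊕ J_1(6) ⊕ J_1(6)

The characteristic polynomial is
  det(x·I − A) = x^4 - 24*x^3 + 216*x^2 - 864*x + 1296 = (x - 6)^4

Eigenvalues and multiplicities (the geometric multiplicity of λ is n − rank(A − λI), which equals the number of Jordan blocks for λ):
  λ = 6: algebraic multiplicity = 4, geometric multiplicity = 3

Determining the block sizes for each eigenvalue:
  λ = 6: 3 blocks summing to 4 forces exactly one block of size 2 and the rest size 1 → block sizes [2, 1, 1]

Assembling the blocks gives a Jordan form
J =
  [6, 1, 0, 0]
  [0, 6, 0, 0]
  [0, 0, 6, 0]
  [0, 0, 0, 6]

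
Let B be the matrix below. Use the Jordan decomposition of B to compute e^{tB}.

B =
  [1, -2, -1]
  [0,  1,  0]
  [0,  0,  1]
e^{tB} =
  [exp(t), -2*t*exp(t), -t*exp(t)]
  [0, exp(t), 0]
  [0, 0, exp(t)]

Strategy: write B = P · J · P⁻¹ where J is a Jordan canonical form, so e^{tB} = P · e^{tJ} · P⁻¹, and e^{tJ} can be computed block-by-block.

B has Jordan form
J =
  [1, 1, 0]
  [0, 1, 0]
  [0, 0, 1]
(up to reordering of blocks).

Per-block formulas:
  For a 1×1 block at λ = 1: exp(t · [1]) = [e^(1t)].
  For a 2×2 Jordan block J_2(1): exp(t · J_2(1)) = e^(1t)·(I + t·N), where N is the 2×2 nilpotent shift.

After assembling e^{tJ} and conjugating by P, we get:

e^{tB} =
  [exp(t), -2*t*exp(t), -t*exp(t)]
  [0, exp(t), 0]
  [0, 0, exp(t)]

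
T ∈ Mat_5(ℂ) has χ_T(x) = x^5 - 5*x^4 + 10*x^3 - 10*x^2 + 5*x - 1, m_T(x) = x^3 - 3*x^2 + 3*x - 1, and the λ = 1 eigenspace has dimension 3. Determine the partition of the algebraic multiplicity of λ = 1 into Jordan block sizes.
Block sizes for λ = 1: [3, 1, 1]

Step 1 — from the characteristic polynomial, algebraic multiplicity of λ = 1 is 5. From dim ker(T − (1)·I) = 3, there are exactly 3 Jordan blocks for λ = 1.
Step 2 — from the minimal polynomial, the factor (x − 1)^3 tells us the largest block for λ = 1 has size 3.
Step 3 — with total size 5, 3 blocks, and largest block 3, the block sizes (in nonincreasing order) are [3, 1, 1].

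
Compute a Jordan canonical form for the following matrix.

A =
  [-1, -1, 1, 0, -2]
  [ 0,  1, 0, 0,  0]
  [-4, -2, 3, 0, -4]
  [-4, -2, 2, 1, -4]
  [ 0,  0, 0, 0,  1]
J_2(1) ⊕ J_1(1) ⊕ J_1(1) ⊕ J_1(1)

The characteristic polynomial is
  det(x·I − A) = x^5 - 5*x^4 + 10*x^3 - 10*x^2 + 5*x - 1 = (x - 1)^5

Eigenvalues and multiplicities (the geometric multiplicity of λ is n − rank(A − λI), which equals the number of Jordan blocks for λ):
  λ = 1: algebraic multiplicity = 5, geometric multiplicity = 4

Determining the block sizes for each eigenvalue:
  λ = 1: 4 blocks summing to 5 forces exactly one block of size 2 and the rest size 1 → block sizes [2, 1, 1, 1]

Assembling the blocks gives a Jordan form
J =
  [1, 1, 0, 0, 0]
  [0, 1, 0, 0, 0]
  [0, 0, 1, 0, 0]
  [0, 0, 0, 1, 0]
  [0, 0, 0, 0, 1]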